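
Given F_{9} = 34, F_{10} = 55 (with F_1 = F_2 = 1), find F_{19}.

4181

By the addition formula F_{m+n} = F_m F_{n+1} + F_{m−1} F_n with m=10, n=9: F_{19} = 55·55 + 34·34 = 3025 + 1156 = 4181.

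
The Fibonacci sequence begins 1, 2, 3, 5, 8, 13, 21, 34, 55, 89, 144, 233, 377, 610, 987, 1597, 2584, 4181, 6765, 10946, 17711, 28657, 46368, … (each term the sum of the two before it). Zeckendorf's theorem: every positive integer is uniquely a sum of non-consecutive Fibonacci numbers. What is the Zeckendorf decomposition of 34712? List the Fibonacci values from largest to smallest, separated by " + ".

28657 ≤ 34712 < 46368, so take 28657; remainder 6055
4181 ≤ 6055 < 6765, so take 4181; remainder 1874
1597 ≤ 1874 < 2584, so take 1597; remainder 277
233 ≤ 277 < 377, so take 233; remainder 44
34 ≤ 44 < 55, so take 34; remainder 10
8 ≤ 10 < 13, so take 8; remainder 2
2 ≤ 2 < 3, so take 2; remainder 0
So 34712 = 28657 + 4181 + 1597 + 233 + 34 + 8 + 2, with no two terms consecutive in the sequence.

28657 + 4181 + 1597 + 233 + 34 + 8 + 2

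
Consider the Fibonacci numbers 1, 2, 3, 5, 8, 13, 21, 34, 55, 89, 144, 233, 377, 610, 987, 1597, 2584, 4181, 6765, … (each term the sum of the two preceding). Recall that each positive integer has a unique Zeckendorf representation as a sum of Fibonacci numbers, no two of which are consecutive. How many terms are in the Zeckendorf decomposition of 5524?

Greedily peel off the largest Fibonacci term at each step:
5524 − 4181 = 1343
1343 − 987 = 356
356 − 233 = 123
123 − 89 = 34
34 − 34 = 0
5524 = 4181 + 987 + 233 + 89 + 34, which has 5 terms.

5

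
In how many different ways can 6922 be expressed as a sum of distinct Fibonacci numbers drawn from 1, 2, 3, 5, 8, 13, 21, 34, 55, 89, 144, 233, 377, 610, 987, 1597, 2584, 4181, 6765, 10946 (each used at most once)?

42

Starting from the Zeckendorf form and repeatedly splitting a term F_k into F_{k−1} + F_{k−2} (when neither is already used) reaches every representation.
6922 = 6765+144+13 = 6765+144+8+5 = 6765+89+55+13 = 4181+2584+144+13 = … (38 more), for 42 in all.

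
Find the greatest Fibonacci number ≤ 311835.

196418 ≤ 311835 < 317811, so the largest Fibonacci number not exceeding 311835 is 196418.

196418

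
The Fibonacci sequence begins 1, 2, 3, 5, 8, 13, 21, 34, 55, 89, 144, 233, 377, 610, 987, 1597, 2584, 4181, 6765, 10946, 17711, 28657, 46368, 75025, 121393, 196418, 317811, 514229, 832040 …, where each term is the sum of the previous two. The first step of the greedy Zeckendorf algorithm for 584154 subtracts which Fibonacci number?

514229

514229 ≤ 584154 < 832040, so the largest Fibonacci number not exceeding 584154 is 514229.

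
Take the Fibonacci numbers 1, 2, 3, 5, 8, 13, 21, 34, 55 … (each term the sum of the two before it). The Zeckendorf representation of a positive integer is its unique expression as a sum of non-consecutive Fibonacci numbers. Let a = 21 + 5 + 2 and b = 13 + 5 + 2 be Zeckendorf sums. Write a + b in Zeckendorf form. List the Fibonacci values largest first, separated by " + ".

34 + 13 + 1

The two numbers are 28 and 20, so their sum is 48.
Repeatedly subtract the largest Fibonacci number that fits:
34 ≤ 48 < 55, so take 34; remainder 14
13 ≤ 14 < 21, so take 13; remainder 1
1 ≤ 1 < 2, so take 1; remainder 0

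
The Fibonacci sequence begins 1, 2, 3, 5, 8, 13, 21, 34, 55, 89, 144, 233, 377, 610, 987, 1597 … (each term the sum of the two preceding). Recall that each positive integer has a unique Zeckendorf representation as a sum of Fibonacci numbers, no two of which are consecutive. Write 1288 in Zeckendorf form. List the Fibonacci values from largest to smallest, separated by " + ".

1288 − 987 = 301
301 − 233 = 68
68 − 55 = 13
13 − 13 = 0
So 1288 = 987 + 233 + 55 + 13, with no two terms consecutive in the sequence.

987 + 233 + 55 + 13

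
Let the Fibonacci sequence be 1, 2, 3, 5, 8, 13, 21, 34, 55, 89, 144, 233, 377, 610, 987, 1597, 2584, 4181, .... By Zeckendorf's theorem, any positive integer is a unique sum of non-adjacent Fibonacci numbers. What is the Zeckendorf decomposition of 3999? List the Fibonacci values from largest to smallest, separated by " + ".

take 2584 (≤ 3999); 3999 − 2584 = 1415
take 987 (≤ 1415); 1415 − 987 = 428
take 377 (≤ 428); 428 − 377 = 51
take 34 (≤ 51); 51 − 34 = 17
take 13 (≤ 17); 17 − 13 = 4
take 3 (≤ 4); 4 − 3 = 1
take 1 (≤ 1); 1 − 1 = 0
So 3999 = 2584 + 987 + 377 + 34 + 13 + 3 + 1, with no two terms consecutive in the sequence.

2584 + 987 + 377 + 34 + 13 + 3 + 1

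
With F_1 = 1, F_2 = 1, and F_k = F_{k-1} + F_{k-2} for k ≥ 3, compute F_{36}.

14930352

Iterating the recurrence up to F_{31} = 1346269 and F_{30} = 832040:
F_{32} = F_{31} + F_{30} = 1346269 + 832040 = 2178309
F_{33} = F_{32} + F_{31} = 2178309 + 1346269 = 3524578
F_{34} = F_{33} + F_{32} = 3524578 + 2178309 = 5702887
F_{35} = F_{34} + F_{33} = 5702887 + 3524578 = 9227465
F_{36} = F_{35} + F_{34} = 9227465 + 5702887 = 14930352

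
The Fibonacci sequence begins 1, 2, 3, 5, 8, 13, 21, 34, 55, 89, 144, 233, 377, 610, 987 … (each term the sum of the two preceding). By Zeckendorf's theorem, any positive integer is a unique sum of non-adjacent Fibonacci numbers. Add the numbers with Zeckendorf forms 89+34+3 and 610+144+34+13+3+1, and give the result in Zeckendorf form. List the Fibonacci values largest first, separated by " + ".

The two numbers are 126 and 805, so their sum is 931.
Greedily peel off the largest Fibonacci term at each step:
610 ≤ 931 < 987, so take 610; remainder 321
233 ≤ 321 < 377, so take 233; remainder 88
55 ≤ 88 < 89, so take 55; remainder 33
21 ≤ 33 < 34, so take 21; remainder 12
8 ≤ 12 < 13, so take 8; remainder 4
3 ≤ 4 < 5, so take 3; remainder 1
1 ≤ 1 < 2, so take 1; remainder 0

610 + 233 + 55 + 21 + 8 + 3 + 1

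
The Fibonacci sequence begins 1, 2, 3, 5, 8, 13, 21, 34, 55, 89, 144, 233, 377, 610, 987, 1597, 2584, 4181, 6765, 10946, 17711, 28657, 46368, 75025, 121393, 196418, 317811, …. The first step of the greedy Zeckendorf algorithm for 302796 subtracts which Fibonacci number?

196418 ≤ 302796 < 317811, so the largest Fibonacci number not exceeding 302796 is 196418.

196418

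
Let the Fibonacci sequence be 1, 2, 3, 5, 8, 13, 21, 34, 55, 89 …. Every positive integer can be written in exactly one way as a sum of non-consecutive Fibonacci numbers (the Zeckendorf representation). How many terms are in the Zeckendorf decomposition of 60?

2

Greedily peel off the largest Fibonacci term at each step:
55 ≤ 60 < 89, so take 55; remainder 5
5 ≤ 5 < 8, so take 5; remainder 0
60 = 55 + 5, which has 2 terms.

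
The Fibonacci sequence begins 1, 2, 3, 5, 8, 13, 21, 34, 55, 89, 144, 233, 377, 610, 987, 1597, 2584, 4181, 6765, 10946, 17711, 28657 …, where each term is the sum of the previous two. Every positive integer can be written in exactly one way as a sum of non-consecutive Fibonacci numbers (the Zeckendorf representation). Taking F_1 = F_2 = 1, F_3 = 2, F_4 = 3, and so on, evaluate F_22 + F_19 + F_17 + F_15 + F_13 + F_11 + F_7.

F_22 + F_19 + F_17 + F_15 + F_13 + F_11 + F_7 = 17711 + 4181 + 1597 + 610 + 233 + 89 + 13 = 24434.

24434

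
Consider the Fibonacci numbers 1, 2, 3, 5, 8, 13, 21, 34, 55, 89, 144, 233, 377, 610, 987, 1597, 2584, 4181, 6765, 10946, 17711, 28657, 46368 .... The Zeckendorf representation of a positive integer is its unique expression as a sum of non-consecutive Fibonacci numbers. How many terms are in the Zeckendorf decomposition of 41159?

8

Repeatedly subtract the largest Fibonacci number that fits:
subtract 28657 from 41159: 12502 remains
subtract 10946 from 12502: 1556 remains
subtract 987 from 1556: 569 remains
subtract 377 from 569: 192 remains
subtract 144 from 192: 48 remains
subtract 34 from 48: 14 remains
subtract 13 from 14: 1 remains
subtract 1 from 1: 0 remains
41159 = 28657 + 10946 + 987 + 377 + 144 + 34 + 13 + 1, which has 8 terms.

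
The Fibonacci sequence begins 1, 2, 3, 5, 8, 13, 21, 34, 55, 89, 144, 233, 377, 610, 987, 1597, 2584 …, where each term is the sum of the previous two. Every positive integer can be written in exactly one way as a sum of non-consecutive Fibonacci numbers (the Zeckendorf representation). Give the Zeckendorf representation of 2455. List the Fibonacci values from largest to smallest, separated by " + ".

2455: greatest Fibonacci not exceeding it is 1597, leaving 858
858: greatest Fibonacci not exceeding it is 610, leaving 248
248: greatest Fibonacci not exceeding it is 233, leaving 15
15: greatest Fibonacci not exceeding it is 13, leaving 2
2: greatest Fibonacci not exceeding it is 2, leaving 0
So 2455 = 1597 + 610 + 233 + 13 + 2, with no two terms consecutive in the sequence.

1597 + 610 + 233 + 13 + 2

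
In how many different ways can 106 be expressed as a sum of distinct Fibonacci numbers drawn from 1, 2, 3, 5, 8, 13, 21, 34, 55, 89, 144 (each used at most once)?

5

Starting from the Zeckendorf form and repeatedly splitting a term F_k into F_{k−1} + F_{k−2} (when neither is already used) reaches every representation.
106 = 89+13+3+1 = 89+8+5+3+1 = 55+34+13+3+1 = … (2 more), for 5 in all.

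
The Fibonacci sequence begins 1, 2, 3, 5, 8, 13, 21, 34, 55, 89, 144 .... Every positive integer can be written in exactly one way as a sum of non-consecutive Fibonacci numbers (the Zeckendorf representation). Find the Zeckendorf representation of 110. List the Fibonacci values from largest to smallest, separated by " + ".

89 + 21

take 89 (≤ 110); 110 − 89 = 21
take 21 (≤ 21); 21 − 21 = 0
So 110 = 89 + 21, with no two terms consecutive in the sequence.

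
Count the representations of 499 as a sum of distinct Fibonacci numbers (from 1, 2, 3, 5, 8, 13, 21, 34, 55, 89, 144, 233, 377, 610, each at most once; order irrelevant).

4

499 = 377+89+21+8+3+1 = 377+55+34+21+8+3+1 = 233+144+89+21+8+3+1 = 233+144+55+34+21+8+3+1 — 4 representations.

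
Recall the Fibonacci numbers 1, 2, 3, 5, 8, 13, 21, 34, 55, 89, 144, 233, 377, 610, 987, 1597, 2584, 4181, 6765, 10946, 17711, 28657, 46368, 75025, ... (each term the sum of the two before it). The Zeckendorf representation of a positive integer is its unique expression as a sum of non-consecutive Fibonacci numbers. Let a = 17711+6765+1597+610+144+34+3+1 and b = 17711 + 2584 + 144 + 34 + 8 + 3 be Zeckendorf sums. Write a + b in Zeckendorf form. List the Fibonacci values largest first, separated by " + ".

46368 + 610 + 233 + 89 + 34 + 13 + 2

The two numbers are 26865 and 20484, so their sum is 47349.
subtract 46368 from 47349: 981 remains
subtract 610 from 981: 371 remains
subtract 233 from 371: 138 remains
subtract 89 from 138: 49 remains
subtract 34 from 49: 15 remains
subtract 13 from 15: 2 remains
subtract 2 from 2: 0 remains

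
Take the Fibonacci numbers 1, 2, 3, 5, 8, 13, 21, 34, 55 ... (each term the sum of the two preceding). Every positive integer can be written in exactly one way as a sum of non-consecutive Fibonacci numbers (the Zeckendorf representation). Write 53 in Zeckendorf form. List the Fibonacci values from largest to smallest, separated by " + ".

34 + 13 + 5 + 1

subtract 34 from 53: 19 remains
subtract 13 from 19: 6 remains
subtract 5 from 6: 1 remains
subtract 1 from 1: 0 remains
So 53 = 34 + 13 + 5 + 1, with no two terms consecutive in the sequence.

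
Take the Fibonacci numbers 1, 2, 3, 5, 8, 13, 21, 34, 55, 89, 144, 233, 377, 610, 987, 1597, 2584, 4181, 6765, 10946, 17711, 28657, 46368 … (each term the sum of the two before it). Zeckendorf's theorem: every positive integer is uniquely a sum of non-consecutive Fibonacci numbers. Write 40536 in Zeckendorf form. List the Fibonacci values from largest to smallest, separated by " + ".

28657 + 10946 + 610 + 233 + 89 + 1

largest Fibonacci ≤ 40536 is 28657; 40536 − 28657 = 11879
largest Fibonacci ≤ 11879 is 10946; 11879 − 10946 = 933
largest Fibonacci ≤ 933 is 610; 933 − 610 = 323
largest Fibonacci ≤ 323 is 233; 323 − 233 = 90
largest Fibonacci ≤ 90 is 89; 90 − 89 = 1
largest Fibonacci ≤ 1 is 1; 1 − 1 = 0
So 40536 = 28657 + 10946 + 610 + 233 + 89 + 1, with no two terms consecutive in the sequence.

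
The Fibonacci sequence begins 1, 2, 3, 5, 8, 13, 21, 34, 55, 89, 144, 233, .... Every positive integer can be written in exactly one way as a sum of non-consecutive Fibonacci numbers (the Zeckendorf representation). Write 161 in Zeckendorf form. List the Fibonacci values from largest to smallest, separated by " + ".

144 + 13 + 3 + 1

161: greatest Fibonacci not exceeding it is 144, leaving 17
17: greatest Fibonacci not exceeding it is 13, leaving 4
4: greatest Fibonacci not exceeding it is 3, leaving 1
1: greatest Fibonacci not exceeding it is 1, leaving 0
So 161 = 144 + 13 + 3 + 1, with no two terms consecutive in the sequence.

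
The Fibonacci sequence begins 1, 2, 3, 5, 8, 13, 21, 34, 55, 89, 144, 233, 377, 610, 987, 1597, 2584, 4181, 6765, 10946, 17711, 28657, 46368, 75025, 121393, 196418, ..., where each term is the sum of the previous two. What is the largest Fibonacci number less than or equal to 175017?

121393

121393 ≤ 175017 < 196418, so the largest Fibonacci number not exceeding 175017 is 121393.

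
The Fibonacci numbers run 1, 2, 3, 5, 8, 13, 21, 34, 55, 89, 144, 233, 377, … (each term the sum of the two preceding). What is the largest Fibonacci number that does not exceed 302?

233

233 ≤ 302 < 377, so the largest Fibonacci number not exceeding 302 is 233.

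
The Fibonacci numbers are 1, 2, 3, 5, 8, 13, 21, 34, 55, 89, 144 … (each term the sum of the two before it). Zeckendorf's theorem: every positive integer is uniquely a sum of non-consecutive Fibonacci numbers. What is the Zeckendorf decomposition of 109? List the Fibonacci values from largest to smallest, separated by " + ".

Greedily peel off the largest Fibonacci term at each step:
109: greatest Fibonacci not exceeding it is 89, leaving 20
20: greatest Fibonacci not exceeding it is 13, leaving 7
7: greatest Fibonacci not exceeding it is 5, leaving 2
2: greatest Fibonacci not exceeding it is 2, leaving 0
So 109 = 89 + 13 + 5 + 2, with no two terms consecutive in the sequence.

89 + 13 + 5 + 2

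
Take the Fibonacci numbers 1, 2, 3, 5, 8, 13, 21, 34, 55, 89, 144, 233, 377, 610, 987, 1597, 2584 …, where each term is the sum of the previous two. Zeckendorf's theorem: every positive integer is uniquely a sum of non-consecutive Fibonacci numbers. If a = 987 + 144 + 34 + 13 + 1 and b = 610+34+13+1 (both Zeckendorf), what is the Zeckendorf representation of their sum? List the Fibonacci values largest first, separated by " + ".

1597 + 233 + 5 + 2

The two numbers are 1179 and 658, so their sum is 1837.
1837: greatest Fibonacci not exceeding it is 1597, leaving 240
240: greatest Fibonacci not exceeding it is 233, leaving 7
7: greatest Fibonacci not exceeding it is 5, leaving 2
2: greatest Fibonacci not exceeding it is 2, leaving 0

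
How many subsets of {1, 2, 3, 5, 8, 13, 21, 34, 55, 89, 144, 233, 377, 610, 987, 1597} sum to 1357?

1357 = 987+233+89+34+13+1 = 987+233+89+34+8+5+1 = 610+377+233+89+34+13+1 = 987+233+89+34+8+3+2+1 = … (14 more), for 18 in all.

18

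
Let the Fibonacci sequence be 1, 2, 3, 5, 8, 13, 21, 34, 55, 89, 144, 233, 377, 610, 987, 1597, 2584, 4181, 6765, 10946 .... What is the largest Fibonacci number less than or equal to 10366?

6765

6765 ≤ 10366 < 10946, so the largest Fibonacci number not exceeding 10366 is 6765.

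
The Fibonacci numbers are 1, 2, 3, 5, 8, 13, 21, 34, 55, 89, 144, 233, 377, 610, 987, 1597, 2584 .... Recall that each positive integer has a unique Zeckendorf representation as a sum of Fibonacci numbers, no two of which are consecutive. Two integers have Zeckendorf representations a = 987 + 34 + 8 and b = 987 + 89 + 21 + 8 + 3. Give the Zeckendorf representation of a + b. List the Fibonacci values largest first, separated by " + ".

1597 + 377 + 144 + 13 + 5 + 1

The two numbers are 1029 and 1108, so their sum is 2137.
Repeatedly subtract the largest Fibonacci number that fits:
largest Fibonacci ≤ 2137 is 1597; 2137 − 1597 = 540
largest Fibonacci ≤ 540 is 377; 540 − 377 = 163
largest Fibonacci ≤ 163 is 144; 163 − 144 = 19
largest Fibonacci ≤ 19 is 13; 19 − 13 = 6
largest Fibonacci ≤ 6 is 5; 6 − 5 = 1
largest Fibonacci ≤ 1 is 1; 1 − 1 = 0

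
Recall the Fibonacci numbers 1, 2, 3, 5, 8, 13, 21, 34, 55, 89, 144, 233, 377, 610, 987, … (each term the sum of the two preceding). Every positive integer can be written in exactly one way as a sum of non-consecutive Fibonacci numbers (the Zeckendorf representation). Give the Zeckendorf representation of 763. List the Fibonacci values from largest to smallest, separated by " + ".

610 + 144 + 8 + 1

610 ≤ 763 < 987, so take 610; remainder 153
144 ≤ 153 < 233, so take 144; remainder 9
8 ≤ 9 < 13, so take 8; remainder 1
1 ≤ 1 < 2, so take 1; remainder 0
So 763 = 610 + 144 + 8 + 1, with no two terms consecutive in the sequence.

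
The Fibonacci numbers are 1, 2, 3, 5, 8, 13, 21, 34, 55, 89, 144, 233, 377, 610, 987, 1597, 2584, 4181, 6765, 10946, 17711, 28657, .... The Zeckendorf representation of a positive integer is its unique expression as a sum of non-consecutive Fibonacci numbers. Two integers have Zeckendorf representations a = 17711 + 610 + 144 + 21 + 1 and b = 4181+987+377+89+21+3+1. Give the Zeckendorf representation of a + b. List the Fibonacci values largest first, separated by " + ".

17711 + 4181 + 1597 + 610 + 34 + 13

The two numbers are 18487 and 5659, so their sum is 24146.
Greedy algorithm:
24146: greatest Fibonacci not exceeding it is 17711, leaving 6435
6435: greatest Fibonacci not exceeding it is 4181, leaving 2254
2254: greatest Fibonacci not exceeding it is 1597, leaving 657
657: greatest Fibonacci not exceeding it is 610, leaving 47
47: greatest Fibonacci not exceeding it is 34, leaving 13
13: greatest Fibonacci not exceeding it is 13, leaving 0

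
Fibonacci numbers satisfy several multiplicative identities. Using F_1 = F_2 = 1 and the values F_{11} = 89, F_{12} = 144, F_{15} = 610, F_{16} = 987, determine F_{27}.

By the addition formula F_{m+n} = F_m F_{n+1} + F_{m−1} F_n with m=12, n=15: F_{27} = 144·987 + 89·610 = 142128 + 54290 = 196418.

196418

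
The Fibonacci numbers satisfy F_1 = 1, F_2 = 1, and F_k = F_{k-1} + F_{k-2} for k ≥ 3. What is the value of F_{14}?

377

Iterating the recurrence up to F_{10} = 55 and F_{9} = 34:
F_{11} = F_{10} + F_{9} = 55 + 34 = 89
F_{12} = F_{11} + F_{10} = 89 + 55 = 144
F_{13} = F_{12} + F_{11} = 144 + 89 = 233
F_{14} = F_{13} + F_{12} = 233 + 144 = 377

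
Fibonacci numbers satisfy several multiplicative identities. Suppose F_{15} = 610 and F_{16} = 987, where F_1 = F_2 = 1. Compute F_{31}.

By F_{2k+1} = F_k² + F_{k+1}²: F_{31} = 610² + 987² = 372100 + 974169 = 1346269.

1346269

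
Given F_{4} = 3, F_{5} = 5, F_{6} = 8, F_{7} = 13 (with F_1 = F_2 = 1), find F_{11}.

By the addition formula F_{m+n} = F_m F_{n+1} + F_{m−1} F_n with m=5, n=6: F_{11} = 5·13 + 3·8 = 65 + 24 = 89.

89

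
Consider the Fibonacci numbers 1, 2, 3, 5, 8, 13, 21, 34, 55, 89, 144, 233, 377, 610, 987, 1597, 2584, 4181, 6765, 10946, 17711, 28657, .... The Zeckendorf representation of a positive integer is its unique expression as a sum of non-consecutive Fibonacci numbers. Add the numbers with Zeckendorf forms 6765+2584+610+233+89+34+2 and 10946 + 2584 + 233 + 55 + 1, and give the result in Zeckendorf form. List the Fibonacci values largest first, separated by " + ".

17711 + 4181 + 1597 + 610 + 34 + 3

The two numbers are 10317 and 13819, so their sum is 24136.
Repeatedly subtract the largest Fibonacci number that fits:
take 17711 (≤ 24136); 24136 − 17711 = 6425
take 4181 (≤ 6425); 6425 − 4181 = 2244
take 1597 (≤ 2244); 2244 − 1597 = 647
take 610 (≤ 647); 647 − 610 = 37
take 34 (≤ 37); 37 − 34 = 3
take 3 (≤ 3); 3 − 3 = 0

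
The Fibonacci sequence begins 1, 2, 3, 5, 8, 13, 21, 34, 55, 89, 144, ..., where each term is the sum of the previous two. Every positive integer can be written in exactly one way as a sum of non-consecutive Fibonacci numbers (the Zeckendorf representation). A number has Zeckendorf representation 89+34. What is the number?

89+34 = 123.

123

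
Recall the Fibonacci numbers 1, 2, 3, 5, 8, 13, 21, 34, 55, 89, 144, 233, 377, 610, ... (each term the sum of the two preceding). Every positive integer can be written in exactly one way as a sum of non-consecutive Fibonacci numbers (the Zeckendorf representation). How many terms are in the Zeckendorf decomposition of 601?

Greedy algorithm:
subtract 377 from 601: 224 remains
subtract 144 from 224: 80 remains
subtract 55 from 80: 25 remains
subtract 21 from 25: 4 remains
subtract 3 from 4: 1 remains
subtract 1 from 1: 0 remains
601 = 377 + 144 + 55 + 21 + 3 + 1, which has 6 terms.

6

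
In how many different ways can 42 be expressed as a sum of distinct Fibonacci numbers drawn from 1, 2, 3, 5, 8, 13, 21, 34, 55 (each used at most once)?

Each representation comes from the Zeckendorf form by replacing some F_k with F_{k−1} + F_{k−2} where possible.
42 = 34+8 = 34+5+3 = 21+13+8 = … (3 more), for 6 in all.

6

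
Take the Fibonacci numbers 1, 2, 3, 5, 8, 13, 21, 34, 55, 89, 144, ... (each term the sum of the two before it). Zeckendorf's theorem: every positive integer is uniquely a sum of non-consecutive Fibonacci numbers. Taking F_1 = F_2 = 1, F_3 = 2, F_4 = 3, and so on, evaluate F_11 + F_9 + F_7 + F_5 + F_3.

F_11 + F_9 + F_7 + F_5 + F_3 = 89 + 34 + 13 + 5 + 2 = 143.

143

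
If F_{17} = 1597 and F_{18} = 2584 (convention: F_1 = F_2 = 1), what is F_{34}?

By the doubling identity F_{2k} = F_k(2F_{k+1} − F_k): F_{34} = 1597·(2·2584 − 1597) = 1597·3571 = 5702887.

5702887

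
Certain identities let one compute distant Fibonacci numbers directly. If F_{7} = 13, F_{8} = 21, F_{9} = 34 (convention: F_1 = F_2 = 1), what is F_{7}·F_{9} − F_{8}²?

13·34 − 21² = 442 − 441 = 1. (Cassini's identity: F_{k−1}F_{k+1} − F_k² = (−1)^k.)

1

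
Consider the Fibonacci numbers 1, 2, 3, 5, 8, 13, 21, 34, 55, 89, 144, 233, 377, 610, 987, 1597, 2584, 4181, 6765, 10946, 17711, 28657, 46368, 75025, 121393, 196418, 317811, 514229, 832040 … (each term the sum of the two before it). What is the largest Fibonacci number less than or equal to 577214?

514229

514229 ≤ 577214 < 832040, so the largest Fibonacci number not exceeding 577214 is 514229.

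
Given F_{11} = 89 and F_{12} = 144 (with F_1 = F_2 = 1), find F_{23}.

28657

By F_{2k+1} = F_k² + F_{k+1}²: F_{23} = 89² + 144² = 7921 + 20736 = 28657.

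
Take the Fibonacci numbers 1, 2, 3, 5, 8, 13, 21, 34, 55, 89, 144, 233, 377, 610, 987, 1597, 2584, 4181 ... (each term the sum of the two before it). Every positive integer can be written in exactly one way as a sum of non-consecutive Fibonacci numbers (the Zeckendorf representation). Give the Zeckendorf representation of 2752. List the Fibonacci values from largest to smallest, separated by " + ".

Greedily peel off the largest Fibonacci term at each step:
2752 − 2584 = 168
168 − 144 = 24
24 − 21 = 3
3 − 3 = 0
So 2752 = 2584 + 144 + 21 + 3, with no two terms consecutive in the sequence.

2584 + 144 + 21 + 3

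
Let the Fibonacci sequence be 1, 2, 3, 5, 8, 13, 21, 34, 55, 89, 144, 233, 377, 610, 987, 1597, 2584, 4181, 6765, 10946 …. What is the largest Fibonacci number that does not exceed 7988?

6765

6765 ≤ 7988 < 10946, so the largest Fibonacci number not exceeding 7988 is 6765.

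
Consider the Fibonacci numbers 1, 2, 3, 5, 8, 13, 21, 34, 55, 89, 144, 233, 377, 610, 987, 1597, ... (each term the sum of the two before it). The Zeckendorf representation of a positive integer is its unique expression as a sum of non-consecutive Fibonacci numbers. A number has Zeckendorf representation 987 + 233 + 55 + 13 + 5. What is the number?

987 + 233 + 55 + 13 + 5 = 1293.

1293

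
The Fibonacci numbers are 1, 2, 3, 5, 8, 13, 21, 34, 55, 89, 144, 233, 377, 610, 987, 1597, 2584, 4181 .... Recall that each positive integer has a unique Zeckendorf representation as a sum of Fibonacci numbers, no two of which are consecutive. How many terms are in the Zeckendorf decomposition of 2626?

3

Repeatedly subtract the largest Fibonacci number that fits:
2584 ≤ 2626 < 4181, so take 2584; remainder 42
34 ≤ 42 < 55, so take 34; remainder 8
8 ≤ 8 < 13, so take 8; remainder 0
2626 = 2584 + 34 + 8, which has 3 terms.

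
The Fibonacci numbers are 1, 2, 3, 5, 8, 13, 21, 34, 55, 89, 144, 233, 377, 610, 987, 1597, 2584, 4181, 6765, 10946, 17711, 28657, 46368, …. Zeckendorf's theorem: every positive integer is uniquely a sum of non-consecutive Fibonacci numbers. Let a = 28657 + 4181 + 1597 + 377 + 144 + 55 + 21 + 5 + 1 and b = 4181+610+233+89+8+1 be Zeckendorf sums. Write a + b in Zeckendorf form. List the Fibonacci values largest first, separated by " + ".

28657 + 10946 + 377 + 144 + 34 + 2

The two numbers are 35038 and 5122, so their sum is 40160.
Greedily peel off the largest Fibonacci term at each step:
subtract 28657 from 40160: 11503 remains
subtract 10946 from 11503: 557 remains
subtract 377 from 557: 180 remains
subtract 144 from 180: 36 remains
subtract 34 from 36: 2 remains
subtract 2 from 2: 0 remains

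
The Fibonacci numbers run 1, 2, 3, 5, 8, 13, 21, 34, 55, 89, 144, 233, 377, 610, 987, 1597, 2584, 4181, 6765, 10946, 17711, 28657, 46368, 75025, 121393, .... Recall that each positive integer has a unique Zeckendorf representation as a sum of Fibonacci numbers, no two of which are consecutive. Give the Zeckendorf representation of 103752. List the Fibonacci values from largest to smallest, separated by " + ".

75025 + 28657 + 55 + 13 + 2

Repeatedly subtract the largest Fibonacci number that fits:
75025 ≤ 103752 < 121393, so take 75025; remainder 28727
28657 ≤ 28727 < 46368, so take 28657; remainder 70
55 ≤ 70 < 89, so take 55; remainder 15
13 ≤ 15 < 21, so take 13; remainder 2
2 ≤ 2 < 3, so take 2; remainder 0
So 103752 = 75025 + 28657 + 55 + 13 + 2, with no two terms consecutive in the sequence.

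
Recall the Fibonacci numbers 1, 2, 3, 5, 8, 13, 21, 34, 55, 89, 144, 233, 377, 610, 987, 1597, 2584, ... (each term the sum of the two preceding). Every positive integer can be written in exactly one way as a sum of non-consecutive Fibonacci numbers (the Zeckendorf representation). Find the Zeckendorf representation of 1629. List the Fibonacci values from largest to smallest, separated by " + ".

1597 ≤ 1629 < 2584, so take 1597; remainder 32
21 ≤ 32 < 34, so take 21; remainder 11
8 ≤ 11 < 13, so take 8; remainder 3
3 ≤ 3 < 5, so take 3; remainder 0
So 1629 = 1597 + 21 + 8 + 3, with no two terms consecutive in the sequence.

1597 + 21 + 8 + 3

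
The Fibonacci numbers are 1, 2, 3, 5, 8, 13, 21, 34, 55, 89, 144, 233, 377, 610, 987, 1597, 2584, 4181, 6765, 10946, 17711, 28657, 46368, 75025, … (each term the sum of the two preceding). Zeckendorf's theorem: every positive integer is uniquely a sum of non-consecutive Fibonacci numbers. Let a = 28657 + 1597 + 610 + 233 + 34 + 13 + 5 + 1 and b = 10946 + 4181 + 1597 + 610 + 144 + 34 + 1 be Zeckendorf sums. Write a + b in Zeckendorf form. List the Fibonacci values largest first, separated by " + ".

46368 + 1597 + 610 + 55 + 21 + 8 + 3 + 1

The two numbers are 31150 and 17513, so their sum is 48663.
Greedy algorithm:
subtract 46368 from 48663: 2295 remains
subtract 1597 from 2295: 698 remains
subtract 610 from 698: 88 remains
subtract 55 from 88: 33 remains
subtract 21 from 33: 12 remains
subtract 8 from 12: 4 remains
subtract 3 from 4: 1 remains
subtract 1 from 1: 0 remains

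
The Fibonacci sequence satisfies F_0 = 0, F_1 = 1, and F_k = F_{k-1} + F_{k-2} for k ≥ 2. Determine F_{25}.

75025

Iterating the recurrence up to F_{20} = 6765 and F_{19} = 4181:
F_{21} = F_{20} + F_{19} = 6765 + 4181 = 10946
F_{22} = F_{21} + F_{20} = 10946 + 6765 = 17711
F_{23} = F_{22} + F_{21} = 17711 + 10946 = 28657
F_{24} = F_{23} + F_{22} = 28657 + 17711 = 46368
F_{25} = F_{24} + F_{23} = 46368 + 28657 = 75025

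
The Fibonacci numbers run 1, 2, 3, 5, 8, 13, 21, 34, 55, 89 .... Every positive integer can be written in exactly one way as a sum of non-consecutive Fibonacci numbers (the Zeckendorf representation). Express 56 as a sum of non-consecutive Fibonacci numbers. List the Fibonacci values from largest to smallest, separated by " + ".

subtract 55 from 56: 1 remains
subtract 1 from 1: 0 remains
So 56 = 55 + 1, with no two terms consecutive in the sequence.

55 + 1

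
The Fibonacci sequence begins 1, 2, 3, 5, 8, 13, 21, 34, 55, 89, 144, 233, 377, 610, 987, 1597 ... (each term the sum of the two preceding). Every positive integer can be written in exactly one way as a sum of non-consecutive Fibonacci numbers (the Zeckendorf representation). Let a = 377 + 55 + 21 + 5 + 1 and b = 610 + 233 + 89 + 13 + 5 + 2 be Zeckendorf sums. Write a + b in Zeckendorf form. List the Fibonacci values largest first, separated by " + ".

987 + 377 + 34 + 13

The two numbers are 459 and 952, so their sum is 1411.
Repeatedly subtract the largest Fibonacci number that fits:
1411 − 987 = 424
424 − 377 = 47
47 − 34 = 13
13 − 13 = 0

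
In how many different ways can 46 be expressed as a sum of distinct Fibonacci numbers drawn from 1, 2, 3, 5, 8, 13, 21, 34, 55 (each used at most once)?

Each representation comes from the Zeckendorf form by replacing some F_k with F_{k−1} + F_{k−2} where possible.
46 = 34+8+3+1 = 21+13+8+3+1 — 2 representations.

2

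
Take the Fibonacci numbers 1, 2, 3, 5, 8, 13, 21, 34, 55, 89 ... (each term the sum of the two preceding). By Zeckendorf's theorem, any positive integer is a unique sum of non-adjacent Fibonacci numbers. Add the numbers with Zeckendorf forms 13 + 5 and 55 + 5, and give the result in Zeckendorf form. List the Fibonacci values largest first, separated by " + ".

The two numbers are 18 and 60, so their sum is 78.
78: greatest Fibonacci not exceeding it is 55, leaving 23
23: greatest Fibonacci not exceeding it is 21, leaving 2
2: greatest Fibonacci not exceeding it is 2, leaving 0

55 + 21 + 2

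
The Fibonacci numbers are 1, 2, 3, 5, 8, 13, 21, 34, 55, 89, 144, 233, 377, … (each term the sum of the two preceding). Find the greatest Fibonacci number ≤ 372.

233 ≤ 372 < 377, so the largest Fibonacci number not exceeding 372 is 233.

233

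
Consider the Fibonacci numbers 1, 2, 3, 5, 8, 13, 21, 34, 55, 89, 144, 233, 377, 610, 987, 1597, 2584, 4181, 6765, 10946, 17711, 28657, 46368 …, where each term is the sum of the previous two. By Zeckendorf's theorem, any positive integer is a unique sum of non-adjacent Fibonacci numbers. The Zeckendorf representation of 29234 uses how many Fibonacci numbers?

5

Greedy algorithm:
29234 − 28657 = 577
577 − 377 = 200
200 − 144 = 56
56 − 55 = 1
1 − 1 = 0
29234 = 28657 + 377 + 144 + 55 + 1, which has 5 terms.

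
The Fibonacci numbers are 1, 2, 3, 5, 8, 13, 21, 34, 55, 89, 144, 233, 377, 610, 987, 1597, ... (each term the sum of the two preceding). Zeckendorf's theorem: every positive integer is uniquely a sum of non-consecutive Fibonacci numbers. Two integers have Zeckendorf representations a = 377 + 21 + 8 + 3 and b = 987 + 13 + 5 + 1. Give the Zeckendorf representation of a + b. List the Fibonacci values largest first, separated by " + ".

The two numbers are 409 and 1006, so their sum is 1415.
1415: greatest Fibonacci not exceeding it is 987, leaving 428
428: greatest Fibonacci not exceeding it is 377, leaving 51
51: greatest Fibonacci not exceeding it is 34, leaving 17
17: greatest Fibonacci not exceeding it is 13, leaving 4
4: greatest Fibonacci not exceeding it is 3, leaving 1
1: greatest Fibonacci not exceeding it is 1, leaving 0

987 + 377 + 34 + 13 + 3 + 1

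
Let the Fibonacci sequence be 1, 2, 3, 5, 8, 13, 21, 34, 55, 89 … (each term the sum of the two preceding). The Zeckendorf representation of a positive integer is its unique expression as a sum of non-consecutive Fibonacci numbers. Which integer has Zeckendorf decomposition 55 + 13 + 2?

70

55 + 13 + 2 = 70.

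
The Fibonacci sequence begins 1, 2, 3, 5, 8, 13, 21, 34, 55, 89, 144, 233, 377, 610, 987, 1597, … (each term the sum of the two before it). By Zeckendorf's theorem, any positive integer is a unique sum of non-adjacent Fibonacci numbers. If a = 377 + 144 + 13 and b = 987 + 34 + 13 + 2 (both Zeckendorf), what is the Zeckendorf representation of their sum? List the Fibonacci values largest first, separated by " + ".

987 + 377 + 144 + 55 + 5 + 2

The two numbers are 534 and 1036, so their sum is 1570.
Greedily peel off the largest Fibonacci term at each step:
subtract 987 from 1570: 583 remains
subtract 377 from 583: 206 remains
subtract 144 from 206: 62 remains
subtract 55 from 62: 7 remains
subtract 5 from 7: 2 remains
subtract 2 from 2: 0 remains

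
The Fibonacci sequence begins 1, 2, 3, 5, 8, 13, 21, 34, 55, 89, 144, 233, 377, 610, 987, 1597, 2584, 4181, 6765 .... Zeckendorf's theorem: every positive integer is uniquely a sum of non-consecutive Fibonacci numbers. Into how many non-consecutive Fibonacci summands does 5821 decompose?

4181 ≤ 5821 < 6765, so take 4181; remainder 1640
1597 ≤ 1640 < 2584, so take 1597; remainder 43
34 ≤ 43 < 55, so take 34; remainder 9
8 ≤ 9 < 13, so take 8; remainder 1
1 ≤ 1 < 2, so take 1; remainder 0
5821 = 4181 + 1597 + 34 + 8 + 1, which has 5 terms.

5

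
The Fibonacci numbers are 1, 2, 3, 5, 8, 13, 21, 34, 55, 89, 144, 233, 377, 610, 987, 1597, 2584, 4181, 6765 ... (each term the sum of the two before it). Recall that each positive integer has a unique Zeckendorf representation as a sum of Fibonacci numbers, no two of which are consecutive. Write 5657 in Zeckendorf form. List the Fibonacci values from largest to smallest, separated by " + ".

4181 + 987 + 377 + 89 + 21 + 2

Greedy algorithm:
5657: greatest Fibonacci not exceeding it is 4181, leaving 1476
1476: greatest Fibonacci not exceeding it is 987, leaving 489
489: greatest Fibonacci not exceeding it is 377, leaving 112
112: greatest Fibonacci not exceeding it is 89, leaving 23
23: greatest Fibonacci not exceeding it is 21, leaving 2
2: greatest Fibonacci not exceeding it is 2, leaving 0
So 5657 = 4181 + 987 + 377 + 89 + 21 + 2, with no two terms consecutive in the sequence.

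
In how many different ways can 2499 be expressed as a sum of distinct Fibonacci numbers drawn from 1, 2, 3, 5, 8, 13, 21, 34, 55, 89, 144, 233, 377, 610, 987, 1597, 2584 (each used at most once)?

12

2499 = 1597+610+233+55+3+1 = 1597+610+233+34+21+3+1 = 1597+610+144+89+55+3+1 = … (9 more), for 12 in all.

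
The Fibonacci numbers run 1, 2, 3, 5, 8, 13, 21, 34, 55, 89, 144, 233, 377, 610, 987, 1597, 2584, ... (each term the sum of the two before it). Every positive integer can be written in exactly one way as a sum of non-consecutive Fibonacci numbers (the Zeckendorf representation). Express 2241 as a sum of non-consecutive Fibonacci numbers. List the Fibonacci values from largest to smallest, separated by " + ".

Greedily peel off the largest Fibonacci term at each step:
subtract 1597 from 2241: 644 remains
subtract 610 from 644: 34 remains
subtract 34 from 34: 0 remains
So 2241 = 1597 + 610 + 34, with no two terms consecutive in the sequence.

1597 + 610 + 34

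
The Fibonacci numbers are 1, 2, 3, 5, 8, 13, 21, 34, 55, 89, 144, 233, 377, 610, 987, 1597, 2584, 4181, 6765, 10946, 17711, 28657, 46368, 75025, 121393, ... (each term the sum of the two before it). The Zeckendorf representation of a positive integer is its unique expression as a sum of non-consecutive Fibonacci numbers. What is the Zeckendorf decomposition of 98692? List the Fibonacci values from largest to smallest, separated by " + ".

largest Fibonacci ≤ 98692 is 75025; 98692 − 75025 = 23667
largest Fibonacci ≤ 23667 is 17711; 23667 − 17711 = 5956
largest Fibonacci ≤ 5956 is 4181; 5956 − 4181 = 1775
largest Fibonacci ≤ 1775 is 1597; 1775 − 1597 = 178
largest Fibonacci ≤ 178 is 144; 178 − 144 = 34
largest Fibonacci ≤ 34 is 34; 34 − 34 = 0
So 98692 = 75025 + 17711 + 4181 + 1597 + 144 + 34, with no two terms consecutive in the sequence.

75025 + 17711 + 4181 + 1597 + 144 + 34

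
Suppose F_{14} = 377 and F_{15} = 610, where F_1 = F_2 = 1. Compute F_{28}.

317811

By the doubling identity F_{2k} = F_k(2F_{k+1} − F_k): F_{28} = 377·(2·610 − 377) = 377·843 = 317811.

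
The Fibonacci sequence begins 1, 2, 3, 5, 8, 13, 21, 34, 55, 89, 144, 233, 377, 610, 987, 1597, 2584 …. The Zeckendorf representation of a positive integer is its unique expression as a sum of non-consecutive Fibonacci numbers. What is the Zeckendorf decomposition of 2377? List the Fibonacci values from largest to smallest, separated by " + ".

1597 + 610 + 144 + 21 + 5

Greedy algorithm:
subtract 1597 from 2377: 780 remains
subtract 610 from 780: 170 remains
subtract 144 from 170: 26 remains
subtract 21 from 26: 5 remains
subtract 5 from 5: 0 remains
So 2377 = 1597 + 610 + 144 + 21 + 5, with no two terms consecutive in the sequence.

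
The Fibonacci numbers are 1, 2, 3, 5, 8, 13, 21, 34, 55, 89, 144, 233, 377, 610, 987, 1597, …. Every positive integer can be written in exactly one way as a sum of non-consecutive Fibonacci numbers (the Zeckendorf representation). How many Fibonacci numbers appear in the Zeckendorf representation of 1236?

987 ≤ 1236 < 1597, so take 987; remainder 249
233 ≤ 249 < 377, so take 233; remainder 16
13 ≤ 16 < 21, so take 13; remainder 3
3 ≤ 3 < 5, so take 3; remainder 0
1236 = 987 + 233 + 13 + 3, which has 4 terms.

4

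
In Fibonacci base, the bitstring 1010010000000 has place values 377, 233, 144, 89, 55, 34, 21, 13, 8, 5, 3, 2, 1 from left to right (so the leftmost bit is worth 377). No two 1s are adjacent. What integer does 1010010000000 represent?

555

Summing the place values of the 1 bits: 377 + 144 + 34 = 555.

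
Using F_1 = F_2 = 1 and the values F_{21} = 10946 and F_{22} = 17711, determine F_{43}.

By F_{2k+1} = F_k² + F_{k+1}²: F_{43} = 10946² + 17711² = 119814916 + 313679521 = 433494437.

433494437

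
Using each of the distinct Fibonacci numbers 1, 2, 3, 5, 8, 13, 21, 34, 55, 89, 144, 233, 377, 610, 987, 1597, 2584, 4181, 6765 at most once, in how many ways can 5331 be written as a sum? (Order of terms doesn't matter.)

48

Starting from the Zeckendorf form and repeatedly splitting a term F_k into F_{k−1} + F_{k−2} (when neither is already used) reaches every representation.
5331 = 4181+987+144+13+5+1 = 4181+987+144+13+3+2+1 = 4181+987+89+55+13+5+1 = … (45 more), for 48 in all.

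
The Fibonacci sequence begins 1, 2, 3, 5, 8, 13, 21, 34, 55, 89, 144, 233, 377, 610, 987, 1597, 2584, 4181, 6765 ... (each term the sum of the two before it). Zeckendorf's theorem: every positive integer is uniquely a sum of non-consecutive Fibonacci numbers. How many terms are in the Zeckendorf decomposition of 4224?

4

take 4181 (≤ 4224); 4224 − 4181 = 43
take 34 (≤ 43); 43 − 34 = 9
take 8 (≤ 9); 9 − 8 = 1
take 1 (≤ 1); 1 − 1 = 0
4224 = 4181 + 34 + 8 + 1, which has 4 terms.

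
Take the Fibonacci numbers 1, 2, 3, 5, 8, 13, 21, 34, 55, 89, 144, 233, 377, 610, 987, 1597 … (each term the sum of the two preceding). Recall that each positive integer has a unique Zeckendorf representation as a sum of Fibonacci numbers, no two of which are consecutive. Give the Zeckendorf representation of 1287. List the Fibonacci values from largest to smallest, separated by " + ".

987 + 233 + 55 + 8 + 3 + 1

1287 − 987 = 300
300 − 233 = 67
67 − 55 = 12
12 − 8 = 4
4 − 3 = 1
1 − 1 = 0
So 1287 = 987 + 233 + 55 + 8 + 3 + 1, with no two terms consecutive in the sequence.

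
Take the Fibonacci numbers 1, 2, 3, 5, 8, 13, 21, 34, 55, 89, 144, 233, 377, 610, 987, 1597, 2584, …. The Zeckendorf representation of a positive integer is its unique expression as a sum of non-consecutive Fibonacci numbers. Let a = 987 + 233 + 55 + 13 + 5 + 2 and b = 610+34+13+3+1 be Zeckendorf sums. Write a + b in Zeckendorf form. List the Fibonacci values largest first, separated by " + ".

1597 + 233 + 89 + 34 + 3

The two numbers are 1295 and 661, so their sum is 1956.
1956 − 1597 = 359
359 − 233 = 126
126 − 89 = 37
37 − 34 = 3
3 − 3 = 0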